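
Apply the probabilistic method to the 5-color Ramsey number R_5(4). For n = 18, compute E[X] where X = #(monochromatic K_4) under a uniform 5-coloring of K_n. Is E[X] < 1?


E[X] = C(18, 4) · 5^{1 − 6} = 3060 · 5^{−5} = 3060/3125.
As a reduced fraction: E[X] = 612/625 ≈ 0.979200.
Is E[X] < 1? YES.
Since E[X] < 1, there exists a 5-coloring of K_{18} with no monochromatic K_4; hence R_5(4) > 18.

E[X] = 612/625 ≈ 0.979200; E[X] < 1, so R_5(4) > 18.


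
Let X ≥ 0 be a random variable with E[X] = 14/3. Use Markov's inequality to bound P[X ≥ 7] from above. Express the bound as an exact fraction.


μ = E[X] = 14/3, a = 7.
Markov: P[X ≥ 7] ≤ μ/a = (14/3)/7 = 2/3.
Numerically: ≈ 0.66667.
(Since a = 7 > μ = 4.66667, the bound 2/3 is < 1 and informative.)

P[X ≥ 7] ≤ 2/3 ≈ 0.66667.


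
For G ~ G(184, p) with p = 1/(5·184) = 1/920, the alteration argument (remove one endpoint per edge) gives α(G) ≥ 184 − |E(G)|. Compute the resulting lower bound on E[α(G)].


E[|E(G)|] = C(184, 2)·p = 16836 · (1/920) = 183/10.
E[α(G)] ≥ n − E[|E(G)|] = 184 − 183/10 = 1657/10.
Numerically: ≈ 165.7000.
(This is only a lower bound; the true E[α(G)] may be larger.)

E[α(G)] ≥ 1657/10 ≈ 165.7000.


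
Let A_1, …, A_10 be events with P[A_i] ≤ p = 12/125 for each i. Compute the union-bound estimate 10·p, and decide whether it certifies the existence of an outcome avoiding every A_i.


Union bound: P[∪_{i=1}^{10} A_i] ≤ Σ_i P[A_i] ≤ 10·p = 10·(12/125) = 24/25.
Numerically: 24/25 ≈ 0.960000.
Is 24/25 < 1? YES.
Since P[∪ A_i] ≤ 24/25 < 1, the complement has P[∩ A_i^c] ≥ 1 − 24/25 = 1/25 > 0, so some outcome avoids every A_i.

10·p = 24/25 ≈ 0.960000; existence CERTIFIED by the union bound.


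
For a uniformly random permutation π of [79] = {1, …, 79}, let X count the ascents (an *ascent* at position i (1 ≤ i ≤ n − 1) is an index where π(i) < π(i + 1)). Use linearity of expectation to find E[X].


Write X = Σ X_I over i = 1, …, 78, with X_I the indicator of one ascent.
There are 78 indicators.
For each fixed i, the pair (π(i), π(i+1)) is a uniformly random ordered pair of distinct values from {1, …, 79}; by symmetry P[π(i) < π(i+1)] = 1/2.
By linearity: E[X] = 78 · (1/2) = (79 − 1) · (1/2) = 39 ≈ 39.000000.

E[X] = 39 = 39.000000.


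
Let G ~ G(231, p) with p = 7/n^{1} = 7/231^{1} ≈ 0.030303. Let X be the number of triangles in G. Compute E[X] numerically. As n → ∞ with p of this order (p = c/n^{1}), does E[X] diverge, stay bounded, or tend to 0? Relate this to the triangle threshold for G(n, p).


Number of potential triangles: C(231, 3) = 2027795.
Each occurs with probability p³ ≈ (0.030303)³ ≈ 2.78264741e-05.
By linearity: E[X] = C(231, 3)·p³ ≈ 2027795 · 2.78264741e-05 ≈ 56.426385.
Here α = 1, so p = 7/n is exactly at the triangle threshold p ~ 1/n. Asymptotically E[X] → c³/6 = 7³/6 = 343/6 ≈ 57.166667, a bounded constant. In this regime the triangle count is asymptotically Poisson(c³/6).

E[X] ≈ 56.426385; in regime p = Θ(1/n^{1}) E[X] stays bounded (at the triangle threshold p ~ 1/n).


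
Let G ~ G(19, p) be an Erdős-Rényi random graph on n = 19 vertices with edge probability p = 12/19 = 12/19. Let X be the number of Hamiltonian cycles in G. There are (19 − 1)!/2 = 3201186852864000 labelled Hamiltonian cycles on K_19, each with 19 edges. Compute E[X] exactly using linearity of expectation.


K_19 has (19 − 1)!/2 = 3201186852864000 labelled Hamiltonian cycles.
For each such Hamiltonian cycle H, let X_H = 1 if all 19 edges of H are present in G. Then P[X_H = 1] = p^{19} = (12/19)^{19} = 319479999370622926848/1978419655660313589123979.
Summing the indicators: E[X] = Σ_H E[X_H] = 3201186852864000 · p^{19} = 3201186852864000 · 319479999370622926848/1978419655660313589123979 = 1022715173738237107931793611292672000/1978419655660313589123979.
Numerically: E[X] ≈ 5.16935e+11.

E[X] = 3201186852864000 · (12/19)^{19} = 1022715173738237107931793611292672000/1978419655660313589123979 ≈ 5.16935e+11.


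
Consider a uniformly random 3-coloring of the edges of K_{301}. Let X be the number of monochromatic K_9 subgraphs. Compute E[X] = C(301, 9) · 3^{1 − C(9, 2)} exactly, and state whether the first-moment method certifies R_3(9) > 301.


E[X] = C(301, 9) · 3^{1 − 36} = 49533303936090975 · 3^{−35} = 49533303936090975/50031545098999707.
As a reduced fraction: E[X] = 16511101312030325/16677181699666569 ≈ 0.99004.
Is E[X] < 1? YES.
Since E[X] < 1, there exists a 3-coloring of K_{301} with no monochromatic K_9; hence R_3(9) > 301.

E[X] = 16511101312030325/16677181699666569 ≈ 0.99004; E[X] < 1, so R_3(9) > 301.


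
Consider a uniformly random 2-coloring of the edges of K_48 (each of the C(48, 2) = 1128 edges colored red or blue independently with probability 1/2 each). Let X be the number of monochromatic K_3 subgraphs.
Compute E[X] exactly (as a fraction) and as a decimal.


Let X = Σ_S X_S over the C(48, 3) = 17296 subsets S of size 3, where X_S = 1 if the K_3 on S is monochromatic.
For a fixed S, the K_3 on S has C(3, 2) = 3 edges. P[all 3 edges red] = (1/2)^3, and likewise for blue, so P[monochromatic] = 2·(1/2)^3 = 2^{1 − 3} = 1/4.
By linearity of expectation: E[X] = C(48, 3) · 2^{1 − 3} = 17296 · 1/4 = 4324.
Numerically: E[X] ≈ 4324.000.

E[X] = C(48,3)·2^(1−C(3,2)) = 4324 ≈ 4324.000.


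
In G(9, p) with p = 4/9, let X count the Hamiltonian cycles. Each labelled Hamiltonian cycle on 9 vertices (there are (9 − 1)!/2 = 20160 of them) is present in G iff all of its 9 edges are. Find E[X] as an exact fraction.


K_9 has (9 − 1)!/2 = 20160 labelled Hamiltonian cycles.
For each such Hamiltonian cycle H, let X_H = 1 if all 9 edges of H are present in G. Then P[X_H = 1] = p^{9} = (4/9)^{9} = 262144/387420489.
By linearity: E[X] = Σ_H E[X_H] = 20160 · p^{9} = 20160 · 262144/387420489 = 587202560/43046721.
Numerically: E[X] ≈ 13.641.

E[X] = 20160 · (4/9)^{9} = 587202560/43046721 ≈ 13.641.


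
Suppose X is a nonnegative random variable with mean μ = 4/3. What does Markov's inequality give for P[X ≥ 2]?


μ = E[X] = 4/3, a = 2.
Markov: P[X ≥ 2] ≤ μ/a = (4/3)/2 = 2/3.
Numerically: ≈ 0.66667.
(Since a = 2 > μ = 1.33333, the bound 2/3 is < 1 and informative.)

P[X ≥ 2] ≤ 2/3 ≈ 0.66667.


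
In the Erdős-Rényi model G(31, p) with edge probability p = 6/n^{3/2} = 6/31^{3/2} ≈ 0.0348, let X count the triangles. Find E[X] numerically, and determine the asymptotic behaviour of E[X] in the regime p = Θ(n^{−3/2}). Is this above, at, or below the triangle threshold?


Number of potential triangles: C(31, 3) = 4495.
Each occurs with probability p³ ≈ (0.0348)³ ≈ 4.20074e-05.
By linearity: E[X] = C(31, 3)·p³ ≈ 4495 · 4.20074e-05 ≈ 0.189.
Since α = 3/2 > 1, p = c/n^{3/2} = o(1/n) is below the triangle threshold p ~ 1/n. Asymptotically E[X] ~ (c³/6)·n^{3(1−α)} = (6³/6)·n^{-1.5} → 0, so by Markov's inequality G has no triangles w.h.p.

E[X] ≈ 0.189; in regime p = Θ(1/n^{3/2}) E[X] tends to 0 (below the triangle threshold p ~ 1/n).


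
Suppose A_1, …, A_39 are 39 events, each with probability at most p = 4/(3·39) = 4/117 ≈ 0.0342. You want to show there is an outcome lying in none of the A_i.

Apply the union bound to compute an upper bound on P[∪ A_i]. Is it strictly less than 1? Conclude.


Union bound: P[∪_{i=1}^{39} A_i] ≤ Σ_i P[A_i] ≤ 39·p = 39·(4/117) = 4/3.
Numerically: 4/3 ≈ 1.3333.
Is 4/3 < 1? NO.
Since the bound 4/3 is ≥ 1, the union bound is uninformative here; it does NOT by itself certify existence.

39·p = 4/3 ≈ 1.3333; existence NOT certified by the union bound.


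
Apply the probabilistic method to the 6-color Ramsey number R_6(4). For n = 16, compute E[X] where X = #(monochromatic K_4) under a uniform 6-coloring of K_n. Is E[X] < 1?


E[X] = C(16, 4) · 6^{1 − 6} = 1820 · 6^{−5} = 1820/7776.
As a reduced fraction: E[X] = 455/1944 ≈ 0.2340535.
Is E[X] < 1? YES.
Since E[X] < 1, there exists a 6-coloring of K_{16} with no monochromatic K_4; hence R_6(4) > 16.

E[X] = 455/1944 ≈ 0.2340535; E[X] < 1, so R_6(4) > 16.


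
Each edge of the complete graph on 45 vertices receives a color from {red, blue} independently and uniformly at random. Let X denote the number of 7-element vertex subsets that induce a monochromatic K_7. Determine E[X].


Let X = Σ_S X_S over the C(45, 7) = 45379620 subsets S of size 7, where X_S = 1 if the K_7 on S is monochromatic.
For a fixed S, the K_7 on S has C(7, 2) = 21 edges. P[all 21 edges red] = (1/2)^21, and likewise for blue, so P[monochromatic] = 2·(1/2)^21 = 2^{1 − 21} = 1/1048576.
By linearity: E[X] = C(45, 7) · 2^{1 − 21} = 45379620 · 1/1048576 = 11344905/262144.
Numerically: E[X] ≈ 43.2774.

E[X] = C(45,7)·2^(1−C(7,2)) = 11344905/262144 ≈ 43.2774.


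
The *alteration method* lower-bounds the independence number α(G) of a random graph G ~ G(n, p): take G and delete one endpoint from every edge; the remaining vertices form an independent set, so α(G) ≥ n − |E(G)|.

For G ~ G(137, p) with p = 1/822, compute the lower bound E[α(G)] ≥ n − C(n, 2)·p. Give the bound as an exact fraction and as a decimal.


E[|E(G)|] = C(137, 2)·p = 9316 · (1/822) = 34/3.
E[α(G)] ≥ n − E[|E(G)|] = 137 − 34/3 = 377/3.
Numerically: ≈ 125.667.
(This is only a lower bound; the true E[α(G)] may be larger.)

E[α(G)] ≥ 377/3 ≈ 125.667.


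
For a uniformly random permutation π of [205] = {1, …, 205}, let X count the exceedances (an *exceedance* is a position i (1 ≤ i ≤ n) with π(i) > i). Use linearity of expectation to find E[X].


Write X = Σ_{i=1}^{205} X_i, where X_i = 1_{π(i) > i}.
For each fixed i, π(i) is uniform over {1, …, 205} (marginal of a uniform permutation), so P[π(i) > i] = (n − i)/n. Summing: Σ_{i=1}^{205} (n − i)/n = (0 + 1 + … + 204)/205 = 205(205 − 1)/(2·205) = (205 − 1)/2.
Hence E[X] = Σ_{i=1}^{205} (205 − i)/205 = 102 ≈ 102.000000.

E[X] = 102 = 102.000000.


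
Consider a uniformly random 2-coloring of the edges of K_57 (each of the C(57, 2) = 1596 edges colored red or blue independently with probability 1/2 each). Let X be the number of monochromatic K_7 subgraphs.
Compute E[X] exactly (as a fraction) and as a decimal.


Let X = Σ_S X_S over the C(57, 7) = 264385836 subsets S of size 7, where X_S = 1 if the K_7 on S is monochromatic.
For a fixed S, the K_7 on S has C(7, 2) = 21 edges. P[all 21 edges red] = (1/2)^21, and likewise for blue, so P[monochromatic] = 2·(1/2)^21 = 2^{1 − 21} = 1/1048576.
By linearity of expectation: E[X] = C(57, 7) · 2^{1 − 21} = 264385836 · 1/1048576 = 66096459/262144.
Numerically: E[X] ≈ 252.13798.

E[X] = C(57,7)·2^(1−C(7,2)) = 66096459/262144 ≈ 252.13798.


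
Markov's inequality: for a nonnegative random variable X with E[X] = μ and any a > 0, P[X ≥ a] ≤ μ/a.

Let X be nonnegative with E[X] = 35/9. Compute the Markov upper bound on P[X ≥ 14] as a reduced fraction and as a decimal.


μ = E[X] = 35/9, a = 14.
Markov: P[X ≥ 14] ≤ μ/a = (35/9)/14 = 5/18.
Numerically: ≈ 0.27778.
(Since a = 14 > μ = 3.88889, the bound 5/18 is < 1 and informative.)

P[X ≥ 14] ≤ 5/18 ≈ 0.27778.


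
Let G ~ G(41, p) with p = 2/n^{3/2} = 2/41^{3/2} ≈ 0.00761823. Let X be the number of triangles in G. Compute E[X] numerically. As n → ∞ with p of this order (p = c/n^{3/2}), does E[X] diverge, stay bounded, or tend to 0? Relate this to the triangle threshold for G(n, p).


Number of potential triangles: C(41, 3) = 10660.
Each occurs with probability p³ ≈ (0.00761823)³ ≈ 4.42142876e-07.
By linearity: E[X] = C(41, 3)·p³ ≈ 10660 · 4.42142876e-07 ≈ 0.004713.
Since α = 3/2 > 1, p = c/n^{3/2} = o(1/n) is below the triangle threshold p ~ 1/n. Asymptotically E[X] ~ (c³/6)·n^{3(1−α)} = (2³/6)·n^{-1.5} → 0, so by Markov's inequality G has no triangles w.h.p.

E[X] ≈ 0.004713; in regime p = Θ(1/n^{3/2}) E[X] tends to 0 (below the triangle threshold p ~ 1/n).


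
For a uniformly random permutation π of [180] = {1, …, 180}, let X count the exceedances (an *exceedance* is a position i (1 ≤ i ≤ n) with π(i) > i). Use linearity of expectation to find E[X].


Write X = Σ_{i=1}^{180} X_i, where X_i = 1_{π(i) > i}.
For each fixed i, π(i) is uniform over {1, …, 180} (marginal of a uniform permutation), so P[π(i) > i] = (n − i)/n. Summing: Σ_{i=1}^{180} (n − i)/n = (0 + 1 + … + 179)/180 = 180(180 − 1)/(2·180) = (180 − 1)/2.
Hence E[X] = Σ_{i=1}^{180} (180 − i)/180 = 179/2 ≈ 89.500.

E[X] = 179/2 = 89.500.


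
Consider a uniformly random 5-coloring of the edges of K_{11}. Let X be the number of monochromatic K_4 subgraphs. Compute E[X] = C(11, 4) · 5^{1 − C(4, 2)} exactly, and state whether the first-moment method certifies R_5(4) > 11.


E[X] = C(11, 4) · 5^{1 − 6} = 330 · 5^{−5} = 330/3125.
As a reduced fraction: E[X] = 66/625 ≈ 0.1056000.
Is E[X] < 1? YES.
Since E[X] < 1, there exists a 5-coloring of K_{11} with no monochromatic K_4; hence R_5(4) > 11.

E[X] = 66/625 ≈ 0.1056000; E[X] < 1, so R_5(4) > 11.


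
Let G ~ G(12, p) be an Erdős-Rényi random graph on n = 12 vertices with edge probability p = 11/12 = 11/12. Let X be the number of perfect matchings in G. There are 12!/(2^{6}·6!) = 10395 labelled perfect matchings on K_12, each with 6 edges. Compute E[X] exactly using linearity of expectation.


K_12 has 12!/(2^{6}·6!) = 10395 labelled perfect matchings.
For each such perfect matching H, let X_H = 1 if all 6 edges of H are present in G. Then P[X_H = 1] = p^{6} = (11/12)^{6} = 1771561/2985984.
By linearity of expectation: E[X] = Σ_H E[X_H] = 10395 · p^{6} = 10395 · 1771561/2985984 = 682050985/110592.
Numerically: E[X] ≈ 6167.27.

E[X] = 10395 · (11/12)^{6} = 682050985/110592 ≈ 6167.27.


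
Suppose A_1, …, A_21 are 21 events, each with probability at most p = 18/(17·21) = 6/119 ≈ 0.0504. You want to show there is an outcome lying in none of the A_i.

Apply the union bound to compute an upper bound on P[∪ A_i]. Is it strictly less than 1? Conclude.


Union bound: P[∪_{i=1}^{21} A_i] ≤ Σ_i P[A_i] ≤ 21·p = 21·(6/119) = 18/17.
Numerically: 18/17 ≈ 1.0588.
Is 18/17 < 1? NO.
Since the bound 18/17 is ≥ 1, the union bound is uninformative here; it does NOT by itself certify existence.

21·p = 18/17 ≈ 1.0588; existence NOT certified by the union bound.


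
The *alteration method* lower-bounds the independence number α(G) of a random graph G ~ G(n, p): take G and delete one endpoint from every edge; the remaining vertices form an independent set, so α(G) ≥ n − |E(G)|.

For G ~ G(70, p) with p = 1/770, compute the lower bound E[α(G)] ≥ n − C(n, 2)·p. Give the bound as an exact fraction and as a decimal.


E[|E(G)|] = C(70, 2)·p = 2415 · (1/770) = 69/22.
E[α(G)] ≥ n − E[|E(G)|] = 70 − 69/22 = 1471/22.
Numerically: ≈ 66.86364.
(This is only a lower bound; the true E[α(G)] may be larger.)

E[α(G)] ≥ 1471/22 ≈ 66.86364.


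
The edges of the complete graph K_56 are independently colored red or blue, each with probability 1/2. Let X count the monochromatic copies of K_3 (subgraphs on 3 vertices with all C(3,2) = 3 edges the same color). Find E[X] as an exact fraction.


Let X = Σ_S X_S over the C(56, 3) = 27720 subsets S of size 3, where X_S = 1 if the K_3 on S is monochromatic.
For a fixed S, the K_3 on S has C(3, 2) = 3 edges. P[all 3 edges red] = (1/2)^3, and likewise for blue, so P[monochromatic] = 2·(1/2)^3 = 2^{1 − 3} = 1/4.
By linearity of expectation: E[X] = C(56, 3) · 2^{1 − 3} = 27720 · 1/4 = 6930.
Numerically: E[X] ≈ 6930.000.

E[X] = C(56,3)·2^(1−C(3,2)) = 6930 ≈ 6930.000.


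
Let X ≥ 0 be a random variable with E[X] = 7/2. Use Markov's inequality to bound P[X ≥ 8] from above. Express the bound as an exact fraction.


μ = E[X] = 7/2, a = 8.
Markov: P[X ≥ 8] ≤ μ/a = (7/2)/8 = 7/16.
Numerically: ≈ 0.438.
(Since a = 8 > μ = 3.500, the bound 7/16 is < 1 and informative.)

P[X ≥ 8] ≤ 7/16 ≈ 0.438.


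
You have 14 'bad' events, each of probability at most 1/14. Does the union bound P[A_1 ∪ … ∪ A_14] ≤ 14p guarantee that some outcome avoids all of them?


Union bound: P[∪_{i=1}^{14} A_i] ≤ Σ_i P[A_i] ≤ 14·p = 14·(1/14) = 1.
Numerically: 1 ≈ 1.00000.
Is 1 < 1? NO.
Since the bound 1 is ≥ 1, the union bound is uninformative here; it does NOT by itself certify existence.

14·p = 1 ≈ 1.00000; existence NOT certified by the union bound.


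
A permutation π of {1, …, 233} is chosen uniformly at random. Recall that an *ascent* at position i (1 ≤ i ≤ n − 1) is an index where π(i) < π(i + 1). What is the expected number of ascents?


Write X = Σ X_I over i = 1, …, 232, with X_I the indicator of one ascent.
There are 232 indicators.
For each fixed i, the pair (π(i), π(i+1)) is a uniformly random ordered pair of distinct values from {1, …, 233}; by symmetry P[π(i) < π(i+1)] = 1/2.
By linearity: E[X] = 232 · (1/2) = (233 − 1) · (1/2) = 116 ≈ 116.000000.

E[X] = 116 = 116.000000.


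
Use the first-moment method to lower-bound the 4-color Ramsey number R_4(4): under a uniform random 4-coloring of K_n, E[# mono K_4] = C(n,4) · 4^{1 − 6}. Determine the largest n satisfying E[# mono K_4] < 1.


We need C(n, 4) · 4^{1 − 6} < 1, i.e. C(n, 4) < 4^{6 − 1} = 1024.
Check values of n near the boundary:
  n = 9: C(9, 4) = 126; 126 < 1024? YES
  n = 10: C(10, 4) = 210; 210 < 1024? YES
  n = 11: C(11, 4) = 330; 330 < 1024? YES
  n = 12: C(12, 4) = 495; 495 < 1024? YES
  n = 13: C(13, 4) = 715; 715 < 1024? YES
  n = 14: C(14, 4) = 1001; 1001 < 1024? YES
  n = 15: C(15, 4) = 1365; 1365 < 1024? NO
  n = 16: C(16, 4) = 1820; 1820 < 1024? NO
  n = 17: C(17, 4) = 2380; 2380 < 1024? NO
The largest n with C(n, 4) < 1024 is n = 14 (where E[X] = 1001/1024 ≈ 0.977539). Hence R_4(4) > 14, i.e. R_4(4) ≥ 15.

Largest n = 14; hence R_4(4) > 14.


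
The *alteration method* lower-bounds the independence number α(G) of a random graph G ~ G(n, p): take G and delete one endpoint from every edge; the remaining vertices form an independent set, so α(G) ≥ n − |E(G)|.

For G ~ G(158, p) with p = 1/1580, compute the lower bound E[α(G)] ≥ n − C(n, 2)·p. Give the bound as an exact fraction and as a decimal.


E[|E(G)|] = C(158, 2)·p = 12403 · (1/1580) = 157/20.
E[α(G)] ≥ n − E[|E(G)|] = 158 − 157/20 = 3003/20.
Numerically: ≈ 150.15000.
(This is only a lower bound; the true E[α(G)] may be larger.)

E[α(G)] ≥ 3003/20 ≈ 150.15000.


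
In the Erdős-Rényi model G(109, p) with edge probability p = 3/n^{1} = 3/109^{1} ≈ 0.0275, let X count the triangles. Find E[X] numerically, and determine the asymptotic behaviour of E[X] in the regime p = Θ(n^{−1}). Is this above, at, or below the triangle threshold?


Number of potential triangles: C(109, 3) = 209934.
Each occurs with probability p³ ≈ (0.0275)³ ≈ 2.08490e-05.
By linearity: E[X] = C(109, 3)·p³ ≈ 209934 · 2.08490e-05 ≈ 4.377.
Here α = 1, so p = 3/n is exactly at the triangle threshold p ~ 1/n. Asymptotically E[X] → c³/6 = 3³/6 = 9/2 ≈ 4.500, a bounded constant. In this regime the triangle count is asymptotically Poisson(c³/6).

E[X] ≈ 4.377; in regime p = Θ(1/n^{1}) E[X] stays bounded (at the triangle threshold p ~ 1/n).


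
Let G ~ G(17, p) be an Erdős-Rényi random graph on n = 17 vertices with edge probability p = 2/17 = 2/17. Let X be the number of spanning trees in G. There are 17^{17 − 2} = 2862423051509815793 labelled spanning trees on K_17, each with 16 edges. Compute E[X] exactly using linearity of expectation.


K_17 has 17^{17 − 2} = 2862423051509815793 labelled spanning trees.
For each such spanning tree H, let X_H = 1 if all 16 edges of H are present in G. Then P[X_H = 1] = p^{16} = (2/17)^{16} = 65536/48661191875666868481.
By linearity: E[X] = Σ_H E[X_H] = 2862423051509815793 · p^{16} = 2862423051509815793 · 65536/48661191875666868481 = 65536/17.
Numerically: E[X] ≈ 3855.

E[X] = 2862423051509815793 · (2/17)^{16} = 65536/17 ≈ 3855.


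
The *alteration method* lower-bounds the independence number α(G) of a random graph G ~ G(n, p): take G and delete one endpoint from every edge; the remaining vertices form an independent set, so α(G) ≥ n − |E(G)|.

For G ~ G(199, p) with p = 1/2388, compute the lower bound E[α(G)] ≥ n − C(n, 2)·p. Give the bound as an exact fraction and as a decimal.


E[|E(G)|] = C(199, 2)·p = 19701 · (1/2388) = 33/4.
E[α(G)] ≥ n − E[|E(G)|] = 199 − 33/4 = 763/4.
Numerically: ≈ 190.750.
(This is only a lower bound; the true E[α(G)] may be larger.)

E[α(G)] ≥ 763/4 ≈ 190.750.


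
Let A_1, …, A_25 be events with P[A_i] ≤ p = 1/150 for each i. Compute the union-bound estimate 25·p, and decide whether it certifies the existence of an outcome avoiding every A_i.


Union bound: P[∪_{i=1}^{25} A_i] ≤ Σ_i P[A_i] ≤ 25·p = 25·(1/150) = 1/6.
Numerically: 1/6 ≈ 0.16667.
Is 1/6 < 1? YES.
Since P[∪ A_i] ≤ 1/6 < 1, the complement has P[∩ A_i^c] ≥ 1 − 1/6 = 5/6 > 0, so some outcome avoids every A_i.

25·p = 1/6 ≈ 0.16667; existence CERTIFIED by the union bound.


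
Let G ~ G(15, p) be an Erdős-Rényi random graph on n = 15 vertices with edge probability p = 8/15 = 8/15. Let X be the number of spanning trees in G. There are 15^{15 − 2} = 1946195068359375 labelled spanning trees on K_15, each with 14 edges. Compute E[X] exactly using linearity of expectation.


K_15 has 15^{15 − 2} = 1946195068359375 labelled spanning trees.
For each such spanning tree H, let X_H = 1 if all 14 edges of H are present in G. Then P[X_H = 1] = p^{14} = (8/15)^{14} = 4398046511104/29192926025390625.
By linearity of expectation: E[X] = Σ_H E[X_H] = 1946195068359375 · p^{14} = 1946195068359375 · 4398046511104/29192926025390625 = 4398046511104/15.
Numerically: E[X] ≈ 2.932e+11.

E[X] = 1946195068359375 · (8/15)^{14} = 4398046511104/15 ≈ 2.932e+11.


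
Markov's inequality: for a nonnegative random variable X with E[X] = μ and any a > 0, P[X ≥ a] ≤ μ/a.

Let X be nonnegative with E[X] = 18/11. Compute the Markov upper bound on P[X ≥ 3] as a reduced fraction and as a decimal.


μ = E[X] = 18/11, a = 3.
Markov: P[X ≥ 3] ≤ μ/a = (18/11)/3 = 6/11.
Numerically: ≈ 0.5455.
(Since a = 3 > μ = 1.6364, the bound 6/11 is < 1 and informative.)

P[X ≥ 3] ≤ 6/11 ≈ 0.5455.


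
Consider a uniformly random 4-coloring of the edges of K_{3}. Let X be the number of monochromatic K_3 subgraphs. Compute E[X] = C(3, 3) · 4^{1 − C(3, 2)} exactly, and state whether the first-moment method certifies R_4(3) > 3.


E[X] = C(3, 3) · 4^{1 − 3} = 1 · 4^{−2} = 1/16.
As a reduced fraction: E[X] = 1/16 ≈ 0.0625.
Is E[X] < 1? YES.
Since E[X] < 1, there exists a 4-coloring of K_{3} with no monochromatic K_3; hence R_4(3) > 3.

E[X] = 1/16 ≈ 0.0625; E[X] < 1, so R_4(3) > 3.


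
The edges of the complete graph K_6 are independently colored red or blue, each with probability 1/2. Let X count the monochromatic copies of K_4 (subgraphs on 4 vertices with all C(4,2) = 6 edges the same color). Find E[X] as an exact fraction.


Let X = Σ_S X_S over the C(6, 4) = 15 subsets S of size 4, where X_S = 1 if the K_4 on S is monochromatic.
For a fixed S, the K_4 on S has C(4, 2) = 6 edges. P[all 6 edges red] = (1/2)^6, and likewise for blue, so P[monochromatic] = 2·(1/2)^6 = 2^{1 − 6} = 1/32.
By linearity of expectation: E[X] = C(6, 4) · 2^{1 − 6} = 15 · 1/32 = 15/32.
Numerically: E[X] ≈ 0.468750.

E[X] = C(6,4)·2^(1−C(4,2)) = 15/32 ≈ 0.468750.


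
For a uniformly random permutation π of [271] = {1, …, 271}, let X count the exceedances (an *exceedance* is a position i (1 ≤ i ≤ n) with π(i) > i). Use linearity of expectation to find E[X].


Write X = Σ_{i=1}^{271} X_i, where X_i = 1_{π(i) > i}.
For each fixed i, π(i) is uniform over {1, …, 271} (marginal of a uniform permutation), so P[π(i) > i] = (n − i)/n. Summing: Σ_{i=1}^{271} (n − i)/n = (0 + 1 + … + 270)/271 = 271(271 − 1)/(2·271) = (271 − 1)/2.
Hence E[X] = Σ_{i=1}^{271} (271 − i)/271 = 135 ≈ 135.00000.

E[X] = 135 = 135.00000.


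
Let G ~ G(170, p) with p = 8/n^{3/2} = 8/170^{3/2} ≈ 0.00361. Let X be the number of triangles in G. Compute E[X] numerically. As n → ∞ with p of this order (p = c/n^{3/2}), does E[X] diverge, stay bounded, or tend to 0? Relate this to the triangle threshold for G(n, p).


Number of potential triangles: C(170, 3) = 804440.
Each occurs with probability p³ ≈ (0.00361)³ ≈ 4.70164e-08.
By linearity: E[X] = C(170, 3)·p³ ≈ 804440 · 4.70164e-08 ≈ 0.038.
Since α = 3/2 > 1, p = c/n^{3/2} = o(1/n) is below the triangle threshold p ~ 1/n. Asymptotically E[X] ~ (c³/6)·n^{3(1−α)} = (8³/6)·n^{-1.5} → 0, so by Markov's inequality G has no triangles w.h.p.

E[X] ≈ 0.038; in regime p = Θ(1/n^{3/2}) E[X] tends to 0 (below the triangle threshold p ~ 1/n).


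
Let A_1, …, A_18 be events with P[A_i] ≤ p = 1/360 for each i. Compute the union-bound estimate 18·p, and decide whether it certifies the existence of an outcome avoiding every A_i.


Union bound: P[∪_{i=1}^{18} A_i] ≤ Σ_i P[A_i] ≤ 18·p = 18·(1/360) = 1/20.
Numerically: 1/20 ≈ 0.050.
Is 1/20 < 1? YES.
Since P[∪ A_i] ≤ 1/20 < 1, the complement has P[∩ A_i^c] ≥ 1 − 1/20 = 19/20 > 0, so some outcome avoids every A_i.

18·p = 1/20 ≈ 0.050; existence CERTIFIED by the union bound.


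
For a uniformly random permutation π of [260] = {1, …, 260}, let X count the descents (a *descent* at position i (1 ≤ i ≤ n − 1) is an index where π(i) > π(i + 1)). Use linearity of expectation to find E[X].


Write X = Σ X_I over i = 1, …, 259, with X_I the indicator of one descent.
There are 259 indicators.
For each fixed i, the pair (π(i), π(i+1)) is a uniformly random ordered pair of distinct values from {1, …, 260}; by symmetry P[π(i) > π(i+1)] = 1/2.
By linearity: E[X] = 259 · (1/2) = (260 − 1) · (1/2) = 259/2 ≈ 129.500000.

E[X] = 259/2 = 129.500000.


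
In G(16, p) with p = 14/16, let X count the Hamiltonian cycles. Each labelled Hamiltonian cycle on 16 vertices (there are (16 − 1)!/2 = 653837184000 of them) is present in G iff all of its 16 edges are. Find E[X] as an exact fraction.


K_16 has (16 − 1)!/2 = 653837184000 labelled Hamiltonian cycles.
For each such Hamiltonian cycle H, let X_H = 1 if all 16 edges of H are present in G. Then P[X_H = 1] = p^{16} = (7/8)^{16} = 33232930569601/281474976710656.
By linearity of expectation: E[X] = Σ_H E[X_H] = 653837184000 · p^{16} = 653837184000 · 33232930569601/281474976710656 = 21219654042671322112875/274877906944.
Numerically: E[X] ≈ 7.71967e+10.

E[X] = 653837184000 · (7/8)^{16} = 21219654042671322112875/274877906944 ≈ 7.71967e+10.


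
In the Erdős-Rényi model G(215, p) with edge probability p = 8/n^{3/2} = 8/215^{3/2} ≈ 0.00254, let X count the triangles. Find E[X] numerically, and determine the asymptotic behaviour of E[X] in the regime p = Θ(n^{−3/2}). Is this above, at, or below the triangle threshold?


Number of potential triangles: C(215, 3) = 1633355.
Each occurs with probability p³ ≈ (0.00254)³ ≈ 1.63417e-08.
By linearity: E[X] = C(215, 3)·p³ ≈ 1633355 · 1.63417e-08 ≈ 0.027.
Since α = 3/2 > 1, p = c/n^{3/2} = o(1/n) is below the triangle threshold p ~ 1/n. Asymptotically E[X] ~ (c³/6)·n^{3(1−α)} = (8³/6)·n^{-1.5} → 0, so by Markov's inequality G has no triangles w.h.p.

E[X] ≈ 0.027; in regime p = Θ(1/n^{3/2}) E[X] tends to 0 (below the triangle threshold p ~ 1/n).


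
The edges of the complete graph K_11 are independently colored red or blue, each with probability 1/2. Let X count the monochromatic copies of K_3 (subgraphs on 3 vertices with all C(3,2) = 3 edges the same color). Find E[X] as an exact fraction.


Let X = Σ_S X_S over the C(11, 3) = 165 subsets S of size 3, where X_S = 1 if the K_3 on S is monochromatic.
For a fixed S, the K_3 on S has C(3, 2) = 3 edges. P[all 3 edges red] = (1/2)^3, and likewise for blue, so P[monochromatic] = 2·(1/2)^3 = 2^{1 − 3} = 1/4.
By linearity of expectation: E[X] = C(11, 3) · 2^{1 − 3} = 165 · 1/4 = 165/4.
Numerically: E[X] ≈ 41.25000.

E[X] = C(11,3)·2^(1−C(3,2)) = 165/4 ≈ 41.25000.


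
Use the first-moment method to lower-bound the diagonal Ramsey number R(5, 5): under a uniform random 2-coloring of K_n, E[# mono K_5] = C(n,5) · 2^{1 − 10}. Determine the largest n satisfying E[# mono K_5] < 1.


We need C(n, 5) · 2^{1 − 10} < 1, i.e. C(n, 5) < 2^{10 − 1} = 512.
Check values of n near the boundary:
  n = 8: C(8, 5) = 56; 56 < 512? YES
  n = 9: C(9, 5) = 126; 126 < 512? YES
  n = 10: C(10, 5) = 252; 252 < 512? YES
  n = 11: C(11, 5) = 462; 462 < 512? YES
  n = 12: C(12, 5) = 792; 792 < 512? NO
  n = 13: C(13, 5) = 1287; 1287 < 512? NO
  n = 14: C(14, 5) = 2002; 2002 < 512? NO
The largest n with C(n, 5) < 512 is n = 11 (where E[X] = 231/256 ≈ 0.9023438). Hence R(5, 5) > 11, i.e. R(5, 5) ≥ 12.

Largest n = 11; hence R(5, 5) > 11.


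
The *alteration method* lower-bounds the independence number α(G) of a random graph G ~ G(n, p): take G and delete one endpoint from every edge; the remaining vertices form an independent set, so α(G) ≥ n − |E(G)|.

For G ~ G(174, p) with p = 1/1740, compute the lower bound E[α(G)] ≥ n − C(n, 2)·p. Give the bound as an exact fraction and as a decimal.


E[|E(G)|] = C(174, 2)·p = 15051 · (1/1740) = 173/20.
E[α(G)] ≥ n − E[|E(G)|] = 174 − 173/20 = 3307/20.
Numerically: ≈ 165.350000.
(This is only a lower bound; the true E[α(G)] may be larger.)

E[α(G)] ≥ 3307/20 ≈ 165.350000.


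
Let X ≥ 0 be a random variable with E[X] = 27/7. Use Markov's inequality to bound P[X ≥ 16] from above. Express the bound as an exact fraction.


μ = E[X] = 27/7, a = 16.
Markov: P[X ≥ 16] ≤ μ/a = (27/7)/16 = 27/112.
Numerically: ≈ 0.24107.
(Since a = 16 > μ = 3.85714, the bound 27/112 is < 1 and informative.)

P[X ≥ 16] ≤ 27/112 ≈ 0.24107.


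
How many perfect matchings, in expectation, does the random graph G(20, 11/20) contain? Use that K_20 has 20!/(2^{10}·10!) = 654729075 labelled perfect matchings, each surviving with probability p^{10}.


K_20 has 20!/(2^{10}·10!) = 654729075 labelled perfect matchings.
For each such perfect matching H, let X_H = 1 if all 10 edges of H are present in G. Then P[X_H = 1] = p^{10} = (11/20)^{10} = 25937424601/10240000000000.
By linearity of expectation: E[X] = Σ_H E[X_H] = 654729075 · p^{10} = 654729075 · 25937424601/10240000000000 = 679279440675798963/409600000000.
Numerically: E[X] ≈ 1.6584e+06.

E[X] = 654729075 · (11/20)^{10} = 679279440675798963/409600000000 ≈ 1.6584e+06.


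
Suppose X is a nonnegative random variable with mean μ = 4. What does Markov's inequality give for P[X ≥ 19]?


μ = E[X] = 4, a = 19.
Markov: P[X ≥ 19] ≤ μ/a = (4)/19 = 4/19.
Numerically: ≈ 0.211.
(Since a = 19 > μ = 4.000, the bound 4/19 is < 1 and informative.)

P[X ≥ 19] ≤ 4/19 ≈ 0.211.


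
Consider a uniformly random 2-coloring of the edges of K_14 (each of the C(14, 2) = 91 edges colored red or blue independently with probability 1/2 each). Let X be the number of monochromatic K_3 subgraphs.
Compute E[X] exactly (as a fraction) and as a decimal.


Let X = Σ_S X_S over the C(14, 3) = 364 subsets S of size 3, where X_S = 1 if the K_3 on S is monochromatic.
For a fixed S, the K_3 on S has C(3, 2) = 3 edges. P[all 3 edges red] = (1/2)^3, and likewise for blue, so P[monochromatic] = 2·(1/2)^3 = 2^{1 − 3} = 1/4.
Summing: E[X] = C(14, 3) · 2^{1 − 3} = 364 · 1/4 = 91.
Numerically: E[X] ≈ 91.00000.

E[X] = C(14,3)·2^(1−C(3,2)) = 91 ≈ 91.00000.


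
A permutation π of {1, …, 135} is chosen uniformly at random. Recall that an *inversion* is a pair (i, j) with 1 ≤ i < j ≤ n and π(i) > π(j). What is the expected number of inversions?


Write X = Σ X_I over the C(135, 2) = 9045 pairs i < j, with X_I the indicator of one inversion.
There are 9045 indicators.
For each fixed pair i < j, the values π(i) and π(j) are two distinct elements of {1, …, 135} in uniformly random order; by symmetry P[π(i) > π(j)] = 1/2.
By linearity: E[X] = 9045 · (1/2) = C(135, 2) · (1/2) = 9045/2 = 9045/2 ≈ 4522.500000.

E[X] = 9045/2 = 4522.500000.


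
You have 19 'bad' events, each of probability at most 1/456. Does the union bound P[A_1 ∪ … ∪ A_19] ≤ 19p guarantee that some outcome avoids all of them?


Union bound: P[∪_{i=1}^{19} A_i] ≤ Σ_i P[A_i] ≤ 19·p = 19·(1/456) = 1/24.
Numerically: 1/24 ≈ 0.041667.
Is 1/24 < 1? YES.
Since P[∪ A_i] ≤ 1/24 < 1, the complement has P[∩ A_i^c] ≥ 1 − 1/24 = 23/24 > 0, so some outcome avoids every A_i.

19·p = 1/24 ≈ 0.041667; existence CERTIFIED by the union bound.


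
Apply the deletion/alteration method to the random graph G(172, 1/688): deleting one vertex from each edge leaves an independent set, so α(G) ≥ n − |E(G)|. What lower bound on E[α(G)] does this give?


E[|E(G)|] = C(172, 2)·p = 14706 · (1/688) = 171/8.
E[α(G)] ≥ n − E[|E(G)|] = 172 − 171/8 = 1205/8.
Numerically: ≈ 150.625000.
(This is only a lower bound; the true E[α(G)] may be larger.)

E[α(G)] ≥ 1205/8 ≈ 150.625000.


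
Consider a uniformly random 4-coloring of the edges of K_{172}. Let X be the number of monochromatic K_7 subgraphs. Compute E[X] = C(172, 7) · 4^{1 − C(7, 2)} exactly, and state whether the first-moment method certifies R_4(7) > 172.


E[X] = C(172, 7) · 4^{1 − 21} = 780842580024 · 4^{−20} = 780842580024/1099511627776.
As a reduced fraction: E[X] = 97605322503/137438953472 ≈ 0.7101722.
Is E[X] < 1? YES.
Since E[X] < 1, there exists a 4-coloring of K_{172} with no monochromatic K_7; hence R_4(7) > 172.

E[X] = 97605322503/137438953472 ≈ 0.7101722; E[X] < 1, so R_4(7) > 172.


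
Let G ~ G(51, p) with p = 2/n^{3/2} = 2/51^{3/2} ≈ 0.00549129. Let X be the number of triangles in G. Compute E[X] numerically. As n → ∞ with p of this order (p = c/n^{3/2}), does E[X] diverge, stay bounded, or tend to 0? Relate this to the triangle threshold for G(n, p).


Number of potential triangles: C(51, 3) = 20825.
Each occurs with probability p³ ≈ (0.00549129)³ ≈ 1.65586221e-07.
By linearity: E[X] = C(51, 3)·p³ ≈ 20825 · 1.65586221e-07 ≈ 0.003448.
Since α = 3/2 > 1, p = c/n^{3/2} = o(1/n) is below the triangle threshold p ~ 1/n. Asymptotically E[X] ~ (c³/6)·n^{3(1−α)} = (2³/6)·n^{-1.5} → 0, so by Markov's inequality G has no triangles w.h.p.

E[X] ≈ 0.003448; in regime p = Θ(1/n^{3/2}) E[X] tends to 0 (below the triangle threshold p ~ 1/n).


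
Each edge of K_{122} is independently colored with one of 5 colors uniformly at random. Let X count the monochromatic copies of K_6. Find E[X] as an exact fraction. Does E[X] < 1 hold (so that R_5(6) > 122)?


E[X] = C(122, 6) · 5^{1 − 15} = 4042116078 · 5^{−14} = 4042116078/6103515625.
As a reduced fraction: E[X] = 4042116078/6103515625 ≈ 0.6622603.
Is E[X] < 1? YES.
Since E[X] < 1, there exists a 5-coloring of K_{122} with no monochromatic K_6; hence R_5(6) > 122.

E[X] = 4042116078/6103515625 ≈ 0.6622603; E[X] < 1, so R_5(6) > 122.


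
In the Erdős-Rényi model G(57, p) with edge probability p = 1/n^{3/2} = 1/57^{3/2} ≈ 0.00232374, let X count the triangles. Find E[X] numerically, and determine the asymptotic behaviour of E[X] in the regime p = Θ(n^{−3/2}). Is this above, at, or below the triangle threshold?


Number of potential triangles: C(57, 3) = 29260.
Each occurs with probability p³ ≈ (0.00232374)³ ≈ 1.25476718e-08.
By linearity: E[X] = C(57, 3)·p³ ≈ 29260 · 1.25476718e-08 ≈ 0.000367.
Since α = 3/2 > 1, p = c/n^{3/2} = o(1/n) is below the triangle threshold p ~ 1/n. Asymptotically E[X] ~ (c³/6)·n^{3(1−α)} = (1³/6)·n^{-1.5} → 0, so by Markov's inequality G has no triangles w.h.p.

E[X] ≈ 0.000367; in regime p = Θ(1/n^{3/2}) E[X] tends to 0 (below the triangle threshold p ~ 1/n).


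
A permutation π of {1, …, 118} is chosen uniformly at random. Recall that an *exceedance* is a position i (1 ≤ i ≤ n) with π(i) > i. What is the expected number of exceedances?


Write X = Σ_{i=1}^{118} X_i, where X_i = 1_{π(i) > i}.
For each fixed i, π(i) is uniform over {1, …, 118} (marginal of a uniform permutation), so P[π(i) > i] = (n − i)/n. Summing: Σ_{i=1}^{118} (n − i)/n = (0 + 1 + … + 117)/118 = 118(118 − 1)/(2·118) = (118 − 1)/2.
Hence E[X] = Σ_{i=1}^{118} (118 − i)/118 = 117/2 ≈ 58.5000.

E[X] = 117/2 = 58.5000.


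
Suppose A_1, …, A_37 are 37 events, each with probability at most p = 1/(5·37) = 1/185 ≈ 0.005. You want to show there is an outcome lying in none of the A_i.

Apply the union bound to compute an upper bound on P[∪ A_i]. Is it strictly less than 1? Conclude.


Union bound: P[∪_{i=1}^{37} A_i] ≤ Σ_i P[A_i] ≤ 37·p = 37·(1/185) = 1/5.
Numerically: 1/5 ≈ 0.200.
Is 1/5 < 1? YES.
Since P[∪ A_i] ≤ 1/5 < 1, the complement has P[∩ A_i^c] ≥ 1 − 1/5 = 4/5 > 0, so some outcome avoids every A_i.

37·p = 1/5 ≈ 0.200; existence CERTIFIED by the union bound.


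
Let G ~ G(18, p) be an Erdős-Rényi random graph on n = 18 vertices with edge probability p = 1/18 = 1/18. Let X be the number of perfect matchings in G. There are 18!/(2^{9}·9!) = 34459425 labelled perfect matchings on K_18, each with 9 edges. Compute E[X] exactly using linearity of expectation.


K_18 has 18!/(2^{9}·9!) = 34459425 labelled perfect matchings.
For each such perfect matching H, let X_H = 1 if all 9 edges of H are present in G. Then P[X_H = 1] = p^{9} = (1/18)^{9} = 1/198359290368.
Summing the indicators: E[X] = Σ_H E[X_H] = 34459425 · p^{9} = 34459425 · 1/198359290368 = 425425/2448880128.
Numerically: E[X] ≈ 0.0001737.

E[X] = 34459425 · (1/18)^{9} = 425425/2448880128 ≈ 0.0001737.


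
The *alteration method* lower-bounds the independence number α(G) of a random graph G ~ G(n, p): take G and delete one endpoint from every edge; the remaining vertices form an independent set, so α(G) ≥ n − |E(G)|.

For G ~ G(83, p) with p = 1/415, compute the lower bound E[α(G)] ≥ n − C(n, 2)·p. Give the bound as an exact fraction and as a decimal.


E[|E(G)|] = C(83, 2)·p = 3403 · (1/415) = 41/5.
E[α(G)] ≥ n − E[|E(G)|] = 83 − 41/5 = 374/5.
Numerically: ≈ 74.8000.
(This is only a lower bound; the true E[α(G)] may be larger.)

E[α(G)] ≥ 374/5 ≈ 74.8000.


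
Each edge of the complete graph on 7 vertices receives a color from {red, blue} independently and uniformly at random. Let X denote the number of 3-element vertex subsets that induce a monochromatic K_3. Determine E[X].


Let X = Σ_S X_S over the C(7, 3) = 35 subsets S of size 3, where X_S = 1 if the K_3 on S is monochromatic.
For a fixed S, the K_3 on S has C(3, 2) = 3 edges. P[all 3 edges red] = (1/2)^3, and likewise for blue, so P[monochromatic] = 2·(1/2)^3 = 2^{1 − 3} = 1/4.
Summing: E[X] = C(7, 3) · 2^{1 − 3} = 35 · 1/4 = 35/4.
Numerically: E[X] ≈ 8.750000.

E[X] = C(7,3)·2^(1−C(3,2)) = 35/4 ≈ 8.750000.


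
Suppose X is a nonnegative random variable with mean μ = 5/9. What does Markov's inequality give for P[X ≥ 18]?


μ = E[X] = 5/9, a = 18.
Markov: P[X ≥ 18] ≤ μ/a = (5/9)/18 = 5/162.
Numerically: ≈ 0.031.
(Since a = 18 > μ = 0.556, the bound 5/162 is < 1 and informative.)

P[X ≥ 18] ≤ 5/162 ≈ 0.031.


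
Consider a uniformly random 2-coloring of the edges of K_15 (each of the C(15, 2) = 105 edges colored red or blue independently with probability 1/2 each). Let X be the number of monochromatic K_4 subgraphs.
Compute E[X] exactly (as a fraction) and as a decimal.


Let X = Σ_S X_S over the C(15, 4) = 1365 subsets S of size 4, where X_S = 1 if the K_4 on S is monochromatic.
For a fixed S, the K_4 on S has C(4, 2) = 6 edges. P[all 6 edges red] = (1/2)^6, and likewise for blue, so P[monochromatic] = 2·(1/2)^6 = 2^{1 − 6} = 1/32.
By linearity of expectation: E[X] = C(15, 4) · 2^{1 − 6} = 1365 · 1/32 = 1365/32.
Numerically: E[X] ≈ 42.656250.

E[X] = C(15,4)·2^(1−C(4,2)) = 1365/32 ≈ 42.656250.
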